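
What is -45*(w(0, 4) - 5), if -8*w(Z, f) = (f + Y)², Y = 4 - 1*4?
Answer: 315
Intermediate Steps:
Y = 0 (Y = 4 - 4 = 0)
w(Z, f) = -f²/8 (w(Z, f) = -(f + 0)²/8 = -f²/8)
-45*(w(0, 4) - 5) = -45*(-⅛*4² - 5) = -45*(-⅛*16 - 5) = -45*(-2 - 5) = -45*(-7) = 315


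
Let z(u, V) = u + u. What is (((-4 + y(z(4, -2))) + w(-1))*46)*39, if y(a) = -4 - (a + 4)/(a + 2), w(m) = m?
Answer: -91494/5 ≈ -18299.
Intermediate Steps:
z(u, V) = 2*u
y(a) = -4 - (4 + a)/(2 + a)
(((-4 + y(z(4, -2))) + w(-1))*46)*39 = (((-4 + (-12 - 10*4)/(2 + 2*4)) - 1)*46)*39 = (((-4 + (-12 - 5*8)/(2 + 8)) - 1)*46)*39 = (((-4 + (-12 - 40)/10) - 1)*46)*39 = (((-4 + (⅒)*(-52)) - 1)*46)*39 = (((-4 - 26/5) - 1)*46)*39 = ((-46/5 - 1)*46)*39 = -51/5*46*39 = -2346/5*39 = -91494/5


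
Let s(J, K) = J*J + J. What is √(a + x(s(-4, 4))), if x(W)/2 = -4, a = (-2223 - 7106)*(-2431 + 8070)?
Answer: I*√52606239 ≈ 7253.0*I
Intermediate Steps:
s(J, K) = J + J² (s(J, K) = J² + J = J + J²)
a = -52606231 (a = -9329*5639 = -52606231)
x(W) = -8 (x(W) = 2*(-4) = -8)
√(a + x(s(-4, 4))) = √(-52606231 - 8) = √(-52606239) = I*√52606239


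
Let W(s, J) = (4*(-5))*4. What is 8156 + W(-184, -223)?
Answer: 8076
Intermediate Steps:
W(s, J) = -80 (W(s, J) = -20*4 = -80)
8156 + W(-184, -223) = 8156 - 80 = 8076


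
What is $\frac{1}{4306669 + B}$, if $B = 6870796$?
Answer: $\frac{1}{11177465} \approx 8.9466 \cdot 10^{-8}$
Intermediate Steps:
$\frac{1}{4306669 + B} = \frac{1}{4306669 + 6870796} = \frac{1}{11177465}$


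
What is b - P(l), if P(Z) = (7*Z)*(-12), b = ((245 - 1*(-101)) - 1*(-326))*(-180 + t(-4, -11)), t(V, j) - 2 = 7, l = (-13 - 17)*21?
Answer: -167832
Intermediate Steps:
l = -630 (l = -30*21 = -630)
t(V, j) = 9 (t(V, j) = 2 + 7 = 9)
b = -114912 (b = ((245 - 1*(-101)) - 1*(-326))*(-180 + 9) = ((245 + 101) + 326)*(-171) = (346 + 326)*(-171) = 672*(-171) = -114912)
P(Z) = -84*Z
b - P(l) = -114912 - (-84)*(-630) = -114912 - 1*52920 = -114912 - 52920 = -167832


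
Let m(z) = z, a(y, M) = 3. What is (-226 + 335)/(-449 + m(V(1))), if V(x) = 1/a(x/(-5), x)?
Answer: -327/1346 ≈ -0.24294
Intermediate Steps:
V(x) = ⅓ (V(x) = 1/3 = ⅓)
(-226 + 335)/(-449 + m(V(1))) = (-226 + 335)/(-449 + ⅓) = 109/(-1346/3) = 109*(-3/1346) = -327/1346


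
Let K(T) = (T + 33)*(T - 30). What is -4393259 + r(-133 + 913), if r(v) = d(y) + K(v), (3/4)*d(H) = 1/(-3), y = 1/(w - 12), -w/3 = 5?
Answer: -34051585/9 ≈ -3.7835e+6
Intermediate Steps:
w = -15 (w = -3*5 = -15)
y = -1/27 (y = 1/(-15 - 12) = 1/(-27) = -1/27 ≈ -0.037037)
K(T) = (-30 + T)*(33 + T) (K(T) = (33 + T)*(-30 + T) = (-30 + T)*(33 + T))
d(H) = -4/9 (d(H) = (4/3)/(-3) = (4/3)*(-1/3) = -4/9)
r(v) = -8914/9 + v**2 + 3*v (r(v) = -4/9 + (-990 + v**2 + 3*v) = -8914/9 + v**2 + 3*v)
-4393259 + r(-133 + 913) = -4393259 + (-8914/9 + (-133 + 913)**2 + 3*(-133 + 913)) = -4393259 + (-8914/9 + 780**2 + 3*780) = -4393259 + (-8914/9 + 608400 + 2340) = -4393259 + 5487746/9 = -34051585/9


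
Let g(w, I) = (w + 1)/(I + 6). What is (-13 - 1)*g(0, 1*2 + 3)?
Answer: -14/11 ≈ -1.2727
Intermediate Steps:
g(w, I) = (1 + w)/(6 + I)
(-13 - 1)*g(0, 1*2 + 3) = (-13 - 1)*((1 + 0)/(6 + (1*2 + 3))) = -14/(6 + (2 + 3)) = -14/(6 + 5) = -14/11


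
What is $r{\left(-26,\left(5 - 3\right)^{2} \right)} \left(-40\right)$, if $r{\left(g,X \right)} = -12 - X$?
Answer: $640$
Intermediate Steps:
$r{\left(-26,\left(5 - 3\right)^{2} \right)} \left(-40\right) = \left(-12 - \left(5 - 3\right)^{2}\right) \left(-40\right) = \left(-12 - 2^{2}\right) \left(-40\right) = \left(-12 - 4\right) \left(-40\right) = \left(-16\right) \left(-40\right) = 640$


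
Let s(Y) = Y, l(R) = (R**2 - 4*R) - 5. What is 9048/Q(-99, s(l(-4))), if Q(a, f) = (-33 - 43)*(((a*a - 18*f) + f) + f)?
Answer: -754/59337 ≈ -0.012707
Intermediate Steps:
l(R) = -5 + R**2 - 4*R
Q(a, f) = -76*a**2 + 1216*f (Q(a, f) = -76*(((a**2 - 18*f) + f) + f) = -76*((a**2 - 17*f) + f) = -76*(a**2 - 16*f) = -76*a**2 + 1216*f)
9048/Q(-99, s(l(-4))) = 9048/(-76*(-99)**2 + 1216*(-5 + (-4)**2 - 4*(-4))) = 9048/(-76*9801 + 1216*(-5 + 16 + 16)) = 9048/(-744876 + 1216*27) = 9048/(-744876 + 32832) = 9048/(-712044) = 9048*(-1/712044) = -754/59337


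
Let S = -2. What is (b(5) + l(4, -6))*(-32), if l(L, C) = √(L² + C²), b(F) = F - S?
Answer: -224 - 64*√13 ≈ -454.76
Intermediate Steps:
b(F) = 2 + F (b(F) = F - 1*(-2) = F + 2 = 2 + F)
l(L, C) = √(C² + L²)
(b(5) + l(4, -6))*(-32) = ((2 + 5) + √((-6)² + 4²))*(-32) = (7 + √(36 + 16))*(-32) = (7 + √52)*(-32) = (7 + 2*√13)*(-32) = -224 - 64*√13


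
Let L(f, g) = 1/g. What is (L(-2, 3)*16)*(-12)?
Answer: -64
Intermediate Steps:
(L(-2, 3)*16)*(-12) = (16/3)*(-12) = -64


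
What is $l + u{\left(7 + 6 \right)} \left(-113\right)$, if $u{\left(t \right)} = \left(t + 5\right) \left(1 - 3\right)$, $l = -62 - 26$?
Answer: $3980$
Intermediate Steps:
$l = -88$ ($l = -62 - 26 = -88$)
$u{\left(t \right)} = -10 - 2 t$ ($u{\left(t \right)} = \left(5 + t\right) \left(-2\right) = -10 - 2 t$)
$l + u{\left(7 + 6 \right)} \left(-113\right) = -88 + \left(-10 - 2 \left(7 + 6\right)\right) \left(-113\right) = -88 + \left(-10 - 26\right) \left(-113\right) = -88 - -4068 = -88 + 4068 = 3980$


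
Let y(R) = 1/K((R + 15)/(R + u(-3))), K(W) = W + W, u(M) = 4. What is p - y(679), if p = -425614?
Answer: -590752915/1388 ≈ -4.2561e+5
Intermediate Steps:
K(W) = 2*W
y(R) = (4 + R)/(2*(15 + R)) (y(R) = 1/(2*((R + 15)/(R + 4))) = 1/(2*((15 + R)/(4 + R))) = 1/(2*(15 + R)/(4 + R)) = (4 + R)/(2*(15 + R)))
p - y(679) = -425614 - (4 + 679)/(2*(15 + 679)) = -425614 - 683/(2*694) = -425614 - 1*683/1388 = -425614 - 683/1388 = -590752915/1388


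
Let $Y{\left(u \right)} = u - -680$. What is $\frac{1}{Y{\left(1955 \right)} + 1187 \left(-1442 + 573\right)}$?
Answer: $- \frac{1}{1028868} \approx -9.7194 \cdot 10^{-7}$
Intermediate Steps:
$Y{\left(u \right)} = 680 + u$ ($Y{\left(u \right)} = u + 680 = 680 + u$)
$\frac{1}{Y{\left(1955 \right)} + 1187 \left(-1442 + 573\right)} = \frac{1}{\left(680 + 1955\right) + 1187 \left(-1442 + 573\right)} = \frac{1}{2635 + 1187 \left(-869\right)} = \frac{1}{2635 - 1031503} = \frac{1}{-1028868} = - \frac{1}{1028868}$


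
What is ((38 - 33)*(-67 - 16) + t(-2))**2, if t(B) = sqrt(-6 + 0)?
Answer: (415 - I*sqrt(6))**2 ≈ 1.7222e+5 - 2033.0*I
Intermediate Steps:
t(B) = I*sqrt(6) (t(B) = sqrt(-6) = I*sqrt(6))
((38 - 33)*(-67 - 16) + t(-2))**2 = ((38 - 33)*(-67 - 16) + I*sqrt(6))**2 = (5*(-83) + I*sqrt(6))**2 = (-415 + I*sqrt(6))**2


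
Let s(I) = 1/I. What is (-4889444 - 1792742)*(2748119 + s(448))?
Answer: -587630154337587/32 ≈ -1.8363e+13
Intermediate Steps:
(-4889444 - 1792742)*(2748119 + s(448)) = (-4889444 - 1792742)*(2748119 + 1/448) = -6682186*(2748119 + 1/448) = -6682186*1231157313/448 = -587630154337587/32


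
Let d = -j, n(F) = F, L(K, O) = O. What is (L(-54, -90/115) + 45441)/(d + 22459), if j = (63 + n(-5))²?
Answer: 69675/29279 ≈ 2.3797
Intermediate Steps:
j = 3364 (j = (63 - 5)² = 58² = 3364)
d = -3364 (d = -1*3364 = -3364)
(L(-54, -90/115) + 45441)/(d + 22459) = (-90/115 + 45441)/(-3364 + 22459) = (-90*1/115 + 45441)/19095 = (-18/23 + 45441)*(1/19095) = (1045125/23)*(1/19095) = 69675/29279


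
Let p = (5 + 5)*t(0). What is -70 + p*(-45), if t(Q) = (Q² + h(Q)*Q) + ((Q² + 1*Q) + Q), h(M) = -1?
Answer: -70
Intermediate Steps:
t(Q) = Q + 2*Q² (t(Q) = (Q² - Q) + ((Q² + 1*Q) + Q) = (Q² - Q) + ((Q² + Q) + Q) = (Q² - Q) + ((Q + Q²) + Q) = (Q² - Q) + (Q² + 2*Q) = Q + 2*Q²)
p = 0 (p = (5 + 5)*(0*(1 + 2*0)) = 10*(0*(1 + 0)) = 10*(0*1) = 10*0 = 0)
-70 + p*(-45) = -70 + 0*(-45) = -70 + 0 = -70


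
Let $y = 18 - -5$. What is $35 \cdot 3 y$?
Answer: $2415$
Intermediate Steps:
$y = 23$ ($y = 18 + 5 = 23$)
$35 \cdot 3 y = 35 \cdot 3 \cdot 23 = 105 \cdot 23 = 2415$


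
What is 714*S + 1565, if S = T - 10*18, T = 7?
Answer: -121957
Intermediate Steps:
S = -173 (S = 7 - 10*18 = 7 - 180 = -173)
714*S + 1565 = 714*(-173) + 1565 = -123522 + 1565 = -121957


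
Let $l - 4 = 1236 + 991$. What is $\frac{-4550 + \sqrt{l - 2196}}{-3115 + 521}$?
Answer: $\frac{2275}{1297} - \frac{\sqrt{35}}{2594} \approx 1.7518$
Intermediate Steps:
$l = 2231$ ($l = 4 + \left(1236 + 991\right) = 4 + 2227 = 2231$)
$\frac{-4550 + \sqrt{l - 2196}}{-3115 + 521} = \frac{-4550 + \sqrt{2231 - 2196}}{-3115 + 521} = \frac{-4550 + \sqrt{35}}{-2594} = \left(-4550 + \sqrt{35}\right) \left(- \frac{1}{2594}\right) = \frac{2275}{1297} - \frac{\sqrt{35}}{2594}$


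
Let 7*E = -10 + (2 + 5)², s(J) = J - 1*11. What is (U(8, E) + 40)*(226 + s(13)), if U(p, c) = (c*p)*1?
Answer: 134976/7 ≈ 19282.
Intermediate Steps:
s(J) = -11 + J (s(J) = J - 11 = -11 + J)
E = 39/7 (E = (-10 + (2 + 5)²)/7 = (-10 + 7²)/7 = (-10 + 49)/7 = (⅐)*39 = 39/7 ≈ 5.5714)
U(p, c) = c*p
(U(8, E) + 40)*(226 + s(13)) = ((39/7)*8 + 40)*(226 + (-11 + 13)) = (312/7 + 40)*(226 + 2) = (592/7)*228 = 134976/7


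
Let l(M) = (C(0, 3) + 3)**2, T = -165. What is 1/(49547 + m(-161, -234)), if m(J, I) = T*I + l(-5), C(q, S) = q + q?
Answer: 1/88166 ≈ 1.1342e-5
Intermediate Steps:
C(q, S) = 2*q
l(M) = 9 (l(M) = (2*0 + 3)**2 = (0 + 3)**2 = 3**2 = 9)
m(J, I) = 9 - 165*I (m(J, I) = -165*I + 9 = 9 - 165*I)
1/(49547 + m(-161, -234)) = 1/(49547 + (9 - 165*(-234))) = 1/(49547 + (9 + 38610)) = 1/(49547 + 38619) = 1/88166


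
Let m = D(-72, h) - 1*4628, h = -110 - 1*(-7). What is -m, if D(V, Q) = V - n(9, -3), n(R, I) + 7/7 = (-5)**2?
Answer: 4724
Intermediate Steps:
h = -103 (h = -110 + 7 = -103)
n(R, I) = 24 (n(R, I) = -1 + (-5)**2 = -1 + 25 = 24)
D(V, Q) = -24 + V (D(V, Q) = V - 1*24 = V - 24 = -24 + V)
m = -4724 (m = (-24 - 72) - 1*4628 = -96 - 4628 = -4724)
-m = -1*(-4724) = 4724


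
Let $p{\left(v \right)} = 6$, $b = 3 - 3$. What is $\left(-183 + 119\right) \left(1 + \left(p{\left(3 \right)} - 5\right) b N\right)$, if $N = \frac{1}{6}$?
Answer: $-64$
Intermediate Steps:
$b = 0$ ($b = 3 - 3 = 0$)
$N = \frac{1}{6} \approx 0.16667$
$\left(-183 + 119\right) \left(1 + \left(p{\left(3 \right)} - 5\right) b N\right) = \left(-183 + 119\right) \left(1 + \left(6 - 5\right) 0 \cdot \frac{1}{6}\right) = - 64 \left(1 + 1 \cdot 0 \cdot \frac{1}{6}\right) = - 64 \left(1 + 0 \cdot \frac{1}{6}\right) = - 64 \left(1 + 0\right) = \left(-64\right) 1 = -64$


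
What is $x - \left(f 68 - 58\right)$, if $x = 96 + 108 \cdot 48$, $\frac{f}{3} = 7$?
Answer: $3910$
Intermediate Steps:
$f = 21$ ($f = 3 \cdot 7 = 21$)
$x = 5280$ ($x = 96 + 5184 = 5280$)
$x - \left(f 68 - 58\right) = 5280 - \left(21 \cdot 68 - 58\right) = 5280 - \left(1428 - 58\right) = 5280 - 1370 = 3910$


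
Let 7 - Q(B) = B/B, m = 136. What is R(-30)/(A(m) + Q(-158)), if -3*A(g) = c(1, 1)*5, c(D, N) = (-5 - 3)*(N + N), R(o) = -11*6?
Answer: -99/49 ≈ -2.0204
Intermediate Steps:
R(o) = -66
c(D, N) = -16*N
A(g) = 80/3 (A(g) = -(-16*1)*5/3 = -(-16)*5/3 = -1/3*(-80) = 80/3)
Q(B) = 6 (Q(B) = 7 - B/B = 7 - 1*1 = 7 - 1 = 6)
R(-30)/(A(m) + Q(-158)) = -66/(80/3 + 6) = -66/98/3 = -66*3/98 = -99/49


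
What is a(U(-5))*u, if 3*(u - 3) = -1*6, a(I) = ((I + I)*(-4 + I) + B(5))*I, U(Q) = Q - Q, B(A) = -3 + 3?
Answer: 0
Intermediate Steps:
B(A) = 0
U(Q) = 0
a(I) = 2*I²*(-4 + I) (a(I) = ((I + I)*(-4 + I) + 0)*I = ((2*I)*(-4 + I) + 0)*I = (2*I*(-4 + I) + 0)*I = (2*I*(-4 + I))*I = 2*I²*(-4 + I))
u = 1 (u = 3 + (-1*6)/3 = 3 + (⅓)*(-6) = 3 - 2 = 1)
a(U(-5))*u = (2*0²*(-4 + 0))*1 = (2*0*(-4))*1 = 0*1 = 0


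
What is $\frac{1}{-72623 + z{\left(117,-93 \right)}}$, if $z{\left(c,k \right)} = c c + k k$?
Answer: $- \frac{1}{50285} \approx -1.9887 \cdot 10^{-5}$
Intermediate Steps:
$z{\left(c,k \right)} = c^{2} + k^{2}$
$\frac{1}{-72623 + z{\left(117,-93 \right)}} = \frac{1}{-72623 + \left(117^{2} + \left(-93\right)^{2}\right)} = \frac{1}{-72623 + \left(13689 + 8649\right)} = \frac{1}{-72623 + 22338} = \frac{1}{-50285} = - \frac{1}{50285}$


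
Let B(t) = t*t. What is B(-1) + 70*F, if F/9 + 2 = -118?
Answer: -75599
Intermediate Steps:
B(t) = t**2
F = -1080 (F = -18 + 9*(-118) = -18 - 1062 = -1080)
B(-1) + 70*F = (-1)**2 + 70*(-1080) = 1 - 75600 = -75599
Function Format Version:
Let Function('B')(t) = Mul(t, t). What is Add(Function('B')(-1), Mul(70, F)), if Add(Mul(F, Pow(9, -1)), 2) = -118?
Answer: -75599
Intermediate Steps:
Function('B')(t) = Pow(t, 2)
F = -1080 (F = Add(-18, Mul(9, -118)) = Add(-18, -1062) = -1080)
Add(Function('B')(-1), Mul(70, F)) = Add(Pow(-1, 2), Mul(70, -1080)) = Add(1, -75600) = -75599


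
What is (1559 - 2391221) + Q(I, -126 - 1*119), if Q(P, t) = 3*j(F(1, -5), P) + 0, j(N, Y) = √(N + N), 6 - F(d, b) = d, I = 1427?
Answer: -2389662 + 3*√10 ≈ -2.3897e+6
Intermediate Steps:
F(d, b) = 6 - d
j(N, Y) = √2*√N (j(N, Y) = √(2*N) = √2*√N)
Q(P, t) = 3*√10 (Q(P, t) = 3*(√2*√(6 - 1*1)) + 0 = 3*(√2*√(6 - 1)) + 0 = 3*(√2*√5) + 0 = 3*√10 + 0 = 3*√10)
(1559 - 2391221) + Q(I, -126 - 1*119) = (1559 - 2391221) + 3*√10 = -2389662 + 3*√10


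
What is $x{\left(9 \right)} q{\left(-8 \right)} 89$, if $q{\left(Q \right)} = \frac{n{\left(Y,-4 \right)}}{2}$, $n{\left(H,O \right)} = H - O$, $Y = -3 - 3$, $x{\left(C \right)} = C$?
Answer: $-801$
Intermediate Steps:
$Y = -6$ ($Y = -3 - 3 = -6$)
$q{\left(Q \right)} = -1$ ($q{\left(Q \right)} = \frac{-6 - -4}{2} = \left(-6 + 4\right) \frac{1}{2} = \left(-2\right) \frac{1}{2} = -1$)
$x{\left(9 \right)} q{\left(-8 \right)} 89 = 9 \left(-1\right) 89 = \left(-9\right) 89 = -801$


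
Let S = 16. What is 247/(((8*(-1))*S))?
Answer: -247/128 ≈ -1.9297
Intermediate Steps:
247/(((8*(-1))*S)) = 247/(((8*(-1))*16)) = 247/((-8*16)) = 247/(-128) = 247*(-1/128) = -247/128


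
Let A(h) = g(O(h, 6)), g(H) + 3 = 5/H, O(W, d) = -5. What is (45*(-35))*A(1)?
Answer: 6300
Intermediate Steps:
g(H) = -3 + 5/H
A(h) = -4 (A(h) = -3 + 5/(-5) = -3 + 5*(-⅕) = -3 - 1 = -4)
(45*(-35))*A(1) = (45*(-35))*(-4) = -1575*(-4) = 6300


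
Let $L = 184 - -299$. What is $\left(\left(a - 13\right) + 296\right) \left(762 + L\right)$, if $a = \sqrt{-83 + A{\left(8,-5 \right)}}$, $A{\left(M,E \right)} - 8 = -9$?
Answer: $352335 + 2490 i \sqrt{21} \approx 3.5234 \cdot 10^{5} + 11411.0 i$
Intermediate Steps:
$L = 483$ ($L = 184 + 299 = 483$)
$A{\left(M,E \right)} = -1$ ($A{\left(M,E \right)} = 8 - 9 = -1$)
$a = 2 i \sqrt{21}$ ($a = \sqrt{-83 - 1} = \sqrt{-84} = 2 i \sqrt{21} \approx 9.1651 i$)
$\left(\left(a - 13\right) + 296\right) \left(762 + L\right) = \left(\left(2 i \sqrt{21} - 13\right) + 296\right) \left(762 + 483\right) = \left(\left(-13 + 2 i \sqrt{21}\right) + 296\right) 1245 = \left(283 + 2 i \sqrt{21}\right) 1245 = 352335 + 2490 i \sqrt{21}$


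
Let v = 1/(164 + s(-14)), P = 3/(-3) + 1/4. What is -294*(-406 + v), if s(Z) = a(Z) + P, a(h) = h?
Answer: 23753044/199 ≈ 1.1936e+5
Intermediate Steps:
P = -¾ (P = 3*(-⅓) + 1*(¼) = -1 + ¼ = -¾ ≈ -0.75000)
s(Z) = -¾ + Z (s(Z) = Z - ¾ = -¾ + Z)
v = 4/597 (v = 1/(164 + (-¾ - 14)) = 1/(164 - 59/4) = 1/(597/4) = 4/597 ≈ 0.0067002)
-294*(-406 + v) = -294*(-406 + 4/597) = -294*(-242378/597) = 23753044/199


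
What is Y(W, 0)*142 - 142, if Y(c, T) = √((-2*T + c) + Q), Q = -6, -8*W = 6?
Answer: -142 + 213*I*√3 ≈ -142.0 + 368.93*I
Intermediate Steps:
W = -¾ (W = -⅛*6 = -¾ ≈ -0.75000)
Y(c, T) = √(-6 + c - 2*T) (Y(c, T) = √((-2*T + c) - 6) = √((c - 2*T) - 6) = √(-6 + c - 2*T))
Y(W, 0)*142 - 142 = √(-6 - ¾ - 2*0)*142 - 142 = √(-6 - ¾ + 0)*142 - 142 = √(-27/4)*142 - 142 = (3*I*√3/2)*142 - 142 = 213*I*√3 - 142 = -142 + 213*I*√3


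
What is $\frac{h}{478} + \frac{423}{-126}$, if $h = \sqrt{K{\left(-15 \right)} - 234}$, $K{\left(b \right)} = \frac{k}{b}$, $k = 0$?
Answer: $- \frac{47}{14} + \frac{3 i \sqrt{26}}{478} \approx -3.3571 + 0.032002 i$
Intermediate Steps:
$K{\left(b \right)} = 0$ ($K{\left(b \right)} = \frac{0}{b} = 0$)
$h = 3 i \sqrt{26}$ ($h = \sqrt{0 - 234} = \sqrt{-234} = 3 i \sqrt{26} \approx 15.297 i$)
$\frac{h}{478} + \frac{423}{-126} = \frac{3 i \sqrt{26}}{478} + \frac{423}{-126} = 3 i \sqrt{26} \cdot \frac{1}{478} + 423 \left(- \frac{1}{126}\right) = \frac{3 i \sqrt{26}}{478} - \frac{47}{14} = - \frac{47}{14} + \frac{3 i \sqrt{26}}{478}$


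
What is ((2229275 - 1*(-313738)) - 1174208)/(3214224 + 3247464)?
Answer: 1368805/6461688 ≈ 0.21183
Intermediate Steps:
((2229275 - 1*(-313738)) - 1174208)/(3214224 + 3247464) = ((2229275 + 313738) - 1174208)/6461688 = (2543013 - 1174208)*(1/6461688) = 1368805*(1/6461688) = 1368805/6461688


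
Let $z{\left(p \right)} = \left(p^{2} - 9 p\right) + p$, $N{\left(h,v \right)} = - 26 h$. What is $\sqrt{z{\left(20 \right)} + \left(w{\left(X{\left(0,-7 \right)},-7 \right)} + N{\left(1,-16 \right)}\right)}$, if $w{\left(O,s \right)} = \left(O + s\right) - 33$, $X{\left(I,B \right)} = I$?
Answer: $\sqrt{174} \approx 13.191$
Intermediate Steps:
$w{\left(O,s \right)} = -33 + O + s$
$z{\left(p \right)} = p^{2} - 8 p$
$\sqrt{z{\left(20 \right)} + \left(w{\left(X{\left(0,-7 \right)},-7 \right)} + N{\left(1,-16 \right)}\right)} = \sqrt{20 \left(-8 + 20\right) - 66} = \sqrt{20 \cdot 12 - 66} = \sqrt{240 - 66} = \sqrt{174}$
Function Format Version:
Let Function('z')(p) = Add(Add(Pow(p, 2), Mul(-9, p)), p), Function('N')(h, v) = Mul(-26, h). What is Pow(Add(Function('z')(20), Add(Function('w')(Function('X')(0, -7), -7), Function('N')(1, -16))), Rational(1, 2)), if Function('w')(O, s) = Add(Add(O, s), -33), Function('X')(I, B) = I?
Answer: Pow(174, Rational(1, 2)) ≈ 13.191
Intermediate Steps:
Function('w')(O, s) = Add(-33, O, s)
Function('z')(p) = Add(Pow(p, 2), Mul(-8, p))
Pow(Add(Function('z')(20), Add(Function('w')(Function('X')(0, -7), -7), Function('N')(1, -16))), Rational(1, 2)) = Pow(Add(Mul(20, Add(-8, 20)), Add(Add(-33, 0, -7), Mul(-26, 1))), Rational(1, 2)) = Pow(Add(Mul(20, 12), Add(-40, -26)), Rational(1, 2)) = Pow(Add(240, -66), Rational(1, 2)) = Pow(174, Rational(1, 2))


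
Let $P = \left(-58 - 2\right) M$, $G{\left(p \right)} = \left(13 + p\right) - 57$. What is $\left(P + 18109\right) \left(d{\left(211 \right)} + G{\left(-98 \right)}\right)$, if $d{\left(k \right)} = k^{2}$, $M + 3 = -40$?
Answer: $918157131$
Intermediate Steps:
$M = -43$ ($M = -3 - 40 = -43$)
$G{\left(p \right)} = -44 + p$
$P = 2580$ ($P = \left(-58 - 2\right) \left(-43\right) = \left(-60\right) \left(-43\right) = 2580$)
$\left(P + 18109\right) \left(d{\left(211 \right)} + G{\left(-98 \right)}\right) = \left(2580 + 18109\right) \left(211^{2} - 142\right) = 20689 \left(44521 - 142\right) = 20689 \cdot 44379 = 918157131$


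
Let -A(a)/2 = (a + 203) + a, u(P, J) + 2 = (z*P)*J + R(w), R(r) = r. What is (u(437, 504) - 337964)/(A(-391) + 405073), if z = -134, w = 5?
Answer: -29851193/406231 ≈ -73.483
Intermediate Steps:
u(P, J) = 3 - 134*J*P (u(P, J) = -2 + ((-134*P)*J + 5) = -2 + (-134*J*P + 5) = -2 + (5 - 134*J*P) = 3 - 134*J*P)
A(a) = -406 - 4*a (A(a) = -2*((a + 203) + a) = -2*((203 + a) + a) = -2*(203 + 2*a) = -406 - 4*a)
(u(437, 504) - 337964)/(A(-391) + 405073) = ((3 - 134*504*437) - 337964)/((-406 - 4*(-391)) + 405073) = ((3 - 29513232) - 337964)/((-406 + 1564) + 405073) = (-29513229 - 337964)/(1158 + 405073) = -29851193/406231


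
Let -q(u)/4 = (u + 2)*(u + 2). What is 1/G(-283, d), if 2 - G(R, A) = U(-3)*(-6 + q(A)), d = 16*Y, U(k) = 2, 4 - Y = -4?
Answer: 1/135214 ≈ 7.3957e-6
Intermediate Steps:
Y = 8 (Y = 4 - 1*(-4) = 4 + 4 = 8)
d = 128 (d = 16*8 = 128)
q(u) = -4*(2 + u)² (q(u) = -4*(u + 2)*(u + 2) = -4*(2 + u)*(2 + u) = -4*(2 + u)²)
G(R, A) = 14 + 8*(2 + A)² (G(R, A) = 2 - 2*(-6 - 4*(2 + A)²) = 2 - (-12 - 8*(2 + A)²) = 2 + (12 + 8*(2 + A)²) = 14 + 8*(2 + A)²)
1/G(-283, d) = 1/(14 + 8*(2 + 128)²) = 1/(14 + 8*130²) = 1/(14 + 8*16900) = 1/(14 + 135200) = 1/135214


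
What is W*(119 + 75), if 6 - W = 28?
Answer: -4268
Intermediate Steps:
W = -22 (W = 6 - 1*28 = 6 - 28 = -22)
W*(119 + 75) = -22*(119 + 75) = -22*194 = -4268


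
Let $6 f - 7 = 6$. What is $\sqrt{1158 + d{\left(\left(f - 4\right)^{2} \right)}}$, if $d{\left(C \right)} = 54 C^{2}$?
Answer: $\frac{\sqrt{254598}}{12} \approx 42.048$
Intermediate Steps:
$f = \frac{13}{6}$ ($f = \frac{7}{6} + \frac{1}{6} \cdot 6 = \frac{7}{6} + 1 = \frac{13}{6} \approx 2.1667$)
$\sqrt{1158 + d{\left(\left(f - 4\right)^{2} \right)}} = \sqrt{1158 + 54 \left(\left(\frac{13}{6} - 4\right)^{2}\right)^{2}} = \sqrt{1158 + 54 \left(\left(- \frac{11}{6}\right)^{2}\right)^{2}} = \sqrt{1158 + 54 \left(\frac{121}{36}\right)^{2}} = \sqrt{1158 + 54 \cdot \frac{14641}{1296}} = \sqrt{1158 + \frac{14641}{24}} = \sqrt{\frac{42433}{24}} = \frac{\sqrt{254598}}{12}$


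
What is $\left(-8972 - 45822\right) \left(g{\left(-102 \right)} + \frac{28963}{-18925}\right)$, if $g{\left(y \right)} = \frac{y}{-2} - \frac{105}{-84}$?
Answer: $- \frac{105190041781}{37850} \approx -2.7791 \cdot 10^{6}$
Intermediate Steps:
$g{\left(y \right)} = \frac{5}{4} - \frac{y}{2}$ ($g{\left(y \right)} = y \left(- \frac{1}{2}\right) - - \frac{5}{4} = - \frac{y}{2} + \frac{5}{4} = \frac{5}{4} - \frac{y}{2}$)
$\left(-8972 - 45822\right) \left(g{\left(-102 \right)} + \frac{28963}{-18925}\right) = \left(-8972 - 45822\right) \left(\left(\frac{5}{4} - -51\right) + \frac{28963}{-18925}\right) = - 54794 \left(\left(\frac{5}{4} + 51\right) + 28963 \left(- \frac{1}{18925}\right)\right) = - 54794 \left(\frac{209}{4} - \frac{28963}{18925}\right) = \left(-54794\right) \frac{3839473}{75700} = - \frac{105190041781}{37850}$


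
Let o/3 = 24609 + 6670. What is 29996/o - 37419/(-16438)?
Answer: 4004360951/1542492606 ≈ 2.5960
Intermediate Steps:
o = 93837 (o = 3*(24609 + 6670) = 3*31279 = 93837)
29996/o - 37419/(-16438) = 29996/93837 - 37419/(-16438) = 29996*(1/93837) - 37419*(-1/16438) = 29996/93837 + 37419/16438 = 4004360951/1542492606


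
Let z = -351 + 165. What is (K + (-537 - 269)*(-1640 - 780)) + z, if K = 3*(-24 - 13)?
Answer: 1950223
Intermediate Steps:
z = -186
K = -111 (K = 3*(-37) = -111)
(K + (-537 - 269)*(-1640 - 780)) + z = (-111 + (-537 - 269)*(-1640 - 780)) - 186 = (-111 - 806*(-2420)) - 186 = (-111 + 1950520) - 186 = 1950409 - 186 = 1950223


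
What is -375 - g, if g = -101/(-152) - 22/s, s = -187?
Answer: -971021/2584 ≈ -375.78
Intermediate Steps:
g = 2021/2584 (g = -101/(-152) - 22/(-187) = -101*(-1/152) - 22*(-1/187) = 101/152 + 2/17 = 2021/2584 ≈ 0.78212)
-375 - g = -375 - 1*2021/2584 = -375 - 2021/2584 = -971021/2584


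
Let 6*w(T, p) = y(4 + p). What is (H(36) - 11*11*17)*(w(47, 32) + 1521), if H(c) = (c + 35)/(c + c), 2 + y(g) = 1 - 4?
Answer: -1350208993/432 ≈ -3.1255e+6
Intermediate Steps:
y(g) = -5 (y(g) = -2 + (1 - 4) = -2 - 3 = -5)
H(c) = (35 + c)/(2*c) (H(c) = (35 + c)/((2*c)) = (35 + c)*(1/(2*c)) = (35 + c)/(2*c))
w(T, p) = -⅚ (w(T, p) = (⅙)*(-5) = -⅚)
(H(36) - 11*11*17)*(w(47, 32) + 1521) = ((½)*(35 + 36)/36 - 11*11*17)*(-⅚ + 1521) = ((½)*(1/36)*71 - 121*17)*(9121/6) = (71/72 - 2057)*(9121/6) = -148033/72*9121/6 = -1350208993/432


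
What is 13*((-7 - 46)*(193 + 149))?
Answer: -235638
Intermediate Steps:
13*((-7 - 46)*(193 + 149)) = 13*(-53*342) = 13*(-18126) = -235638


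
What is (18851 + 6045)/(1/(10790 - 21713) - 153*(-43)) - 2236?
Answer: -10025776448/4491401 ≈ -2232.2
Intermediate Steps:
(18851 + 6045)/(1/(10790 - 21713) - 153*(-43)) - 2236 = 24896/(1/(-10923) + 6579) - 2236 = 24896/(-1/10923 + 6579) - 2236 = 24896/(71862416/10923) - 2236 = 24896*(10923/71862416) - 2236 = 16996188/4491401 - 2236 = -10025776448/4491401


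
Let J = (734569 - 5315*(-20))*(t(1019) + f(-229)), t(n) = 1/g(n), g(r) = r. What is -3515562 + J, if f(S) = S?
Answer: -199799138828/1019 ≈ -1.9607e+8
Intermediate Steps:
t(n) = 1/n
J = -196216781150/1019 (J = (734569 - 5315*(-20))*(1/1019 - 229) = (734569 + 106300)*(1/1019 - 229) = 840869*(-233350/1019) = -196216781150/1019 ≈ -1.9256e+8)
-3515562 + J = -3515562 - 196216781150/1019 = -199799138828/1019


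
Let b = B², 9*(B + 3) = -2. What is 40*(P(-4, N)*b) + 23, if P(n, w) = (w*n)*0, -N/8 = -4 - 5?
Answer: 23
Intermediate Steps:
B = -29/9 (B = -3 + (⅑)*(-2) = -3 - 2/9 = -29/9 ≈ -3.2222)
N = 72 (N = -8*(-4 - 5) = -8*(-9) = 72)
P(n, w) = 0 (P(n, w) = (n*w)*0 = 0)
b = 841/81 (b = (-29/9)² = 841/81 ≈ 10.383)
40*(P(-4, N)*b) + 23 = 40*(0*(841/81)) + 23 = 40*0 + 23 = 0 + 23 = 23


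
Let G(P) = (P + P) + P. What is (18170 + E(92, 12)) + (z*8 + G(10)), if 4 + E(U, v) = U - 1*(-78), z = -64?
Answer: 17854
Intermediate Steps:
E(U, v) = 74 + U (E(U, v) = -4 + (U - 1*(-78)) = -4 + (U + 78) = -4 + (78 + U) = 74 + U)
G(P) = 3*P (G(P) = 2*P + P = 3*P)
(18170 + E(92, 12)) + (z*8 + G(10)) = (18170 + (74 + 92)) + (-64*8 + 3*10) = (18170 + 166) + (-512 + 30) = 18336 - 482 = 17854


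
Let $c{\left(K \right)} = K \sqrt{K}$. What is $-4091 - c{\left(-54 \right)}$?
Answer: $-4091 + 162 i \sqrt{6} \approx -4091.0 + 396.82 i$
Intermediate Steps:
$c{\left(K \right)} = K^{\frac{3}{2}}$
$-4091 - c{\left(-54 \right)} = -4091 - \left(-54\right)^{\frac{3}{2}} = -4091 - - 162 i \sqrt{6} = -4091 + 162 i \sqrt{6}$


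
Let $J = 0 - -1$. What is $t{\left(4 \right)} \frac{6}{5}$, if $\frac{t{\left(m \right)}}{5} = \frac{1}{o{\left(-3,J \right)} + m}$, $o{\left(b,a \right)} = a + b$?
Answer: $3$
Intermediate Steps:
$J = 1$ ($J = 0 + 1 = 1$)
$t{\left(m \right)} = \frac{5}{-2 + m}$ ($t{\left(m \right)} = \frac{5}{\left(1 - 3\right) + m} = \frac{5}{-2 + m}$)
$t{\left(4 \right)} \frac{6}{5} = \frac{5}{-2 + 4} \cdot \frac{6}{5} = \frac{5}{2} \cdot 6 \cdot \frac{1}{5} = 5 \cdot \frac{1}{2} \cdot \frac{6}{5} = \frac{5}{2} \cdot \frac{6}{5} = 3$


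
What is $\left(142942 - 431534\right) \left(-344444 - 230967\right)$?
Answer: $166059011312$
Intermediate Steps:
$\left(142942 - 431534\right) \left(-344444 - 230967\right) = - 288592 \left(-344444 - 230967\right) = \left(-288592\right) \left(-575411\right) = 166059011312$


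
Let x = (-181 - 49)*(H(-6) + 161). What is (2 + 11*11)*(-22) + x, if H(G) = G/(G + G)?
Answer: -39851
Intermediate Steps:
H(G) = ½ (H(G) = G/((2*G)) = G*(1/(2*G)) = ½)
x = -37145 (x = (-181 - 49)*(½ + 161) = -230*323/2 = -37145)
(2 + 11*11)*(-22) + x = (2 + 11*11)*(-22) - 37145 = (2 + 121)*(-22) - 37145 = 123*(-22) - 37145 = -2706 - 37145 = -39851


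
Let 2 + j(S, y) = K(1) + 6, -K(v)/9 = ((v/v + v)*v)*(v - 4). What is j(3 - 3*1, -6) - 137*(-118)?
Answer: 16224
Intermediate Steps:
K(v) = -9*v*(1 + v)*(-4 + v) (K(v) = -9*(v/v + v)*v*(v - 4) = -9*(1 + v)*v*(-4 + v) = -9*v*(1 + v)*(-4 + v))
j(S, y) = 58 (j(S, y) = -2 + (9*1*(4 - 1*1**2 + 3*1) + 6) = -2 + (9*1*(4 - 1*1 + 3) + 6) = -2 + (9*1*(4 - 1 + 3) + 6) = -2 + (9*1*6 + 6) = -2 + (54 + 6) = -2 + 60 = 58)
j(3 - 3*1, -6) - 137*(-118) = 58 - 137*(-118) = 58 + 16166 = 16224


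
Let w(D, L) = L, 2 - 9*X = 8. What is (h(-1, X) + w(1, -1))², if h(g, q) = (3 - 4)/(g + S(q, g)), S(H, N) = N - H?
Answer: 1/16 ≈ 0.062500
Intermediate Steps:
X = -⅔ (X = 2/9 - ⅑*8 = 2/9 - 8/9 = -⅔ ≈ -0.66667)
h(g, q) = -1/(-q + 2*g) (h(g, q) = (3 - 4)/(g + (g - q)) = -1/(-q + 2*g))
(h(-1, X) + w(1, -1))² = (1/(-⅔ - 2*(-1)) - 1)² = (1/(-⅔ + 2) - 1)² = (1/(4/3) - 1)² = (¾ - 1)² = (-¼)² = 1/16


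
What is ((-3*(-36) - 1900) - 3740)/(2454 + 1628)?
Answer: -2766/2041 ≈ -1.3552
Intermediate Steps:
((-3*(-36) - 1900) - 3740)/(2454 + 1628) = ((108 - 1900) - 3740)/4082 = (-1792 - 3740)*(1/4082) = -5532*1/4082 = -2766/2041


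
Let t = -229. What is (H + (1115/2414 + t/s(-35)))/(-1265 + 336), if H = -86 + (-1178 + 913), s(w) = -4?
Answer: 1415995/4485212 ≈ 0.31570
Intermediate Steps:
H = -351 (H = -86 - 265 = -351)
(H + (1115/2414 + t/s(-35)))/(-1265 + 336) = (-351 + (1115/2414 - 229/(-4)))/(-1265 + 336) = (-351 + (1115*(1/2414) - 229*(-1/4)))/(-929) = (-351 + (1115/2414 + 229/4))*(-1/929) = (-351 + 278633/4828)*(-1/929) = -1415995/4828*(-1/929) = 1415995/4485212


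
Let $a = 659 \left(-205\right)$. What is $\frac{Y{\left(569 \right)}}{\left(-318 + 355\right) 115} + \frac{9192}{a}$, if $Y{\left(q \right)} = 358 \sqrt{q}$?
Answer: $- \frac{9192}{135095} + \frac{358 \sqrt{569}}{4255} \approx 1.9389$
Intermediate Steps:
$a = -135095$
$\frac{Y{\left(569 \right)}}{\left(-318 + 355\right) 115} + \frac{9192}{a} = \frac{358 \sqrt{569}}{\left(-318 + 355\right) 115} + \frac{9192}{-135095} = \frac{358 \sqrt{569}}{37 \cdot 115} + 9192 \left(- \frac{1}{135095}\right) = \frac{358 \sqrt{569}}{4255} - \frac{9192}{135095} = - \frac{9192}{135095} + \frac{358 \sqrt{569}}{4255}$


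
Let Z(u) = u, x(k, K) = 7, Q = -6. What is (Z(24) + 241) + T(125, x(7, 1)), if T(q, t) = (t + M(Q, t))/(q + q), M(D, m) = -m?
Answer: 265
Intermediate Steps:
T(q, t) = 0 (T(q, t) = (t - t)/(q + q) = 0/((2*q)) = 0*(1/(2*q)) = 0)
(Z(24) + 241) + T(125, x(7, 1)) = (24 + 241) + 0 = 265 + 0 = 265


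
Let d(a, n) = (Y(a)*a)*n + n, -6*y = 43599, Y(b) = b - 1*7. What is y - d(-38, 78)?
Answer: -281449/2 ≈ -1.4072e+5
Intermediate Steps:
Y(b) = -7 + b (Y(b) = b - 7 = -7 + b)
y = -14533/2 (y = -⅙*43599 = -14533/2 ≈ -7266.5)
d(a, n) = n + a*n*(-7 + a) (d(a, n) = ((-7 + a)*a)*n + n = (a*(-7 + a))*n + n = a*n*(-7 + a) + n = n + a*n*(-7 + a))
y - d(-38, 78) = -14533/2 - 78*(1 - 38*(-7 - 38)) = -14533/2 - 78*(1 - 38*(-45)) = -14533/2 - 78*(1 + 1710) = -14533/2 - 78*1711 = -14533/2 - 1*133458 = -14533/2 - 133458 = -281449/2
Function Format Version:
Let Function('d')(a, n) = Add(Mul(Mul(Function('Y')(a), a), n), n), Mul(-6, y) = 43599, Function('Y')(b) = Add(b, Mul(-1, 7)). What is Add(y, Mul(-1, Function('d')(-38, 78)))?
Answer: Rational(-281449, 2) ≈ -1.4072e+5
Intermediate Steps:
Function('Y')(b) = Add(-7, b) (Function('Y')(b) = Add(b, -7) = Add(-7, b))
y = Rational(-14533, 2) (y = Mul(Rational(-1, 6), 43599) = Rational(-14533, 2) ≈ -7266.5)
Function('d')(a, n) = Add(n, Mul(a, n, Add(-7, a))) (Function('d')(a, n) = Add(Mul(Mul(Add(-7, a), a), n), n) = Add(Mul(Mul(a, Add(-7, a)), n), n) = Add(Mul(a, n, Add(-7, a)), n) = Add(n, Mul(a, n, Add(-7, a))))
Add(y, Mul(-1, Function('d')(-38, 78))) = Add(Rational(-14533, 2), Mul(-1, Mul(78, Add(1, Mul(-38, Add(-7, -38)))))) = Add(Rational(-14533, 2), Mul(-1, Mul(78, Add(1, Mul(-38, -45))))) = Add(Rational(-14533, 2), Mul(-1, Mul(78, Add(1, 1710)))) = Add(Rational(-14533, 2), Mul(-1, Mul(78, 1711))) = Add(Rational(-14533, 2), Mul(-1, 133458)) = Add(Rational(-14533, 2), -133458) = Rational(-281449, 2)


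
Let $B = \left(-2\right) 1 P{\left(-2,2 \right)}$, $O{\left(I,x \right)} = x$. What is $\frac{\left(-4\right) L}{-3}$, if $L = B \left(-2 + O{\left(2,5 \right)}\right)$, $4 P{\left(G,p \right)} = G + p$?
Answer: $0$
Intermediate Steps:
$P{\left(G,p \right)} = \frac{G}{4} + \frac{p}{4}$ ($P{\left(G,p \right)} = \frac{G + p}{4} = \frac{G}{4} + \frac{p}{4}$)
$B = 0$ ($B = \left(-2\right) 1 \left(\frac{1}{4} \left(-2\right) + \frac{1}{4} \cdot 2\right) = - 2 \left(- \frac{1}{2} + \frac{1}{2}\right) = \left(-2\right) 0 = 0$)
$L = 0$ ($L = 0 \left(-2 + 5\right) = 0 \cdot 3 = 0$)
$\frac{\left(-4\right) L}{-3} = \frac{\left(-4\right) 0}{-3} = 0 \left(- \frac{1}{3}\right) = 0$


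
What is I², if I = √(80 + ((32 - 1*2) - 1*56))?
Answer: 54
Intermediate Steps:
I = 3*√6 (I = √(80 + ((32 - 2) - 56)) = √(80 + (30 - 56)) = √(80 - 26) = √54 = 3*√6 ≈ 7.3485)
I² = (3*√6)² = 54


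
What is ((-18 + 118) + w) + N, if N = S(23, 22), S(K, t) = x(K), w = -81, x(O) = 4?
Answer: 23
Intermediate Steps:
S(K, t) = 4
N = 4
((-18 + 118) + w) + N = ((-18 + 118) - 81) + 4 = (100 - 81) + 4 = 19 + 4 = 23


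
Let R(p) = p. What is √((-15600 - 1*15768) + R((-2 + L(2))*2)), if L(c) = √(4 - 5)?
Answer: √(-31372 + 2*I) ≈ 0.0056 + 177.12*I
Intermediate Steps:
L(c) = I (L(c) = √(-1) = I)
√((-15600 - 1*15768) + R((-2 + L(2))*2)) = √((-15600 - 1*15768) + (-2 + I)*2) = √((-15600 - 15768) + (-4 + 2*I)) = √(-31368 + (-4 + 2*I)) = √(-31372 + 2*I)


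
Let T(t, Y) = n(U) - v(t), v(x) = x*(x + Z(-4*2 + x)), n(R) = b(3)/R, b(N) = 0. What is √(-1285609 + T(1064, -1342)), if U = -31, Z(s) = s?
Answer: I*√3541289 ≈ 1881.8*I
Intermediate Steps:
n(R) = 0 (n(R) = 0/R = 0)
v(x) = x*(-8 + 2*x) (v(x) = x*(x + (-4*2 + x)) = x*(x + (-8 + x)) = x*(-8 + 2*x))
T(t, Y) = -2*t*(-4 + t) (T(t, Y) = 0 - 2*t*(-4 + t) = -2*t*(-4 + t))
√(-1285609 + T(1064, -1342)) = √(-1285609 + 2*1064*(4 - 1*1064)) = √(-1285609 + 2*1064*(4 - 1064)) = √(-1285609 + 2*1064*(-1060)) = √(-1285609 - 2255680) = √(-3541289) = I*√3541289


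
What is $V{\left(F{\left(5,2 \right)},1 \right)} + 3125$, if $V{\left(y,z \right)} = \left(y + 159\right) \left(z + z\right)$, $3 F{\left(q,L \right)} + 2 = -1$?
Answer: $3441$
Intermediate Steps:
$F{\left(q,L \right)} = -1$ ($F{\left(q,L \right)} = - \frac{2}{3} + \frac{1}{3} \left(-1\right) = - \frac{2}{3} - \frac{1}{3} = -1$)
$V{\left(y,z \right)} = 2 z \left(159 + y\right)$ ($V{\left(y,z \right)} = \left(159 + y\right) 2 z = 2 z \left(159 + y\right)$)
$V{\left(F{\left(5,2 \right)},1 \right)} + 3125 = 2 \cdot 1 \left(159 - 1\right) + 3125 = 2 \cdot 1 \cdot 158 + 3125 = 316 + 3125 = 3441$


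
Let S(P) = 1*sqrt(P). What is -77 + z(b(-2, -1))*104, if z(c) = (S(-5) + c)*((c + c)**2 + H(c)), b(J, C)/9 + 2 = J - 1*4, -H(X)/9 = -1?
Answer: -155338637 + 2157480*I*sqrt(5) ≈ -1.5534e+8 + 4.8243e+6*I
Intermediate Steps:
H(X) = 9 (H(X) = -9*(-1) = 9)
b(J, C) = -54 + 9*J (b(J, C) = -18 + 9*(J - 1*4) = -18 + 9*(J - 4) = -18 + 9*(-4 + J) = -18 + (-36 + 9*J) = -54 + 9*J)
S(P) = sqrt(P)
z(c) = (9 + 4*c**2)*(c + I*sqrt(5)) (z(c) = (sqrt(-5) + c)*((c + c)**2 + 9) = (I*sqrt(5) + c)*((2*c)**2 + 9) = (c + I*sqrt(5))*(4*c**2 + 9) = (c + I*sqrt(5))*(9 + 4*c**2) = (9 + 4*c**2)*(c + I*sqrt(5)))
-77 + z(b(-2, -1))*104 = -77 + (4*(-54 + 9*(-2))**3 + 9*(-54 + 9*(-2)) + 9*I*sqrt(5) + 4*I*sqrt(5)*(-54 + 9*(-2))**2)*104 = -77 + (4*(-54 - 18)**3 + 9*(-54 - 18) + 9*I*sqrt(5) + 4*I*sqrt(5)*(-54 - 18)**2)*104 = -77 + (4*(-72)**3 + 9*(-72) + 9*I*sqrt(5) + 4*I*sqrt(5)*(-72)**2)*104 = -77 + (4*(-373248) - 648 + 9*I*sqrt(5) + 4*I*sqrt(5)*5184)*104 = -77 + (-1492992 - 648 + 9*I*sqrt(5) + 20736*I*sqrt(5))*104 = -77 + (-1493640 + 20745*I*sqrt(5))*104 = -77 + (-155338560 + 2157480*I*sqrt(5)) = -155338637 + 2157480*I*sqrt(5)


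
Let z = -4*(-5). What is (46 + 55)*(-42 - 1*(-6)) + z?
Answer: -3616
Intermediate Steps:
z = 20
(46 + 55)*(-42 - 1*(-6)) + z = (46 + 55)*(-42 - 1*(-6)) + 20 = 101*(-42 + 6) + 20 = 101*(-36) + 20 = -3636 + 20 = -3616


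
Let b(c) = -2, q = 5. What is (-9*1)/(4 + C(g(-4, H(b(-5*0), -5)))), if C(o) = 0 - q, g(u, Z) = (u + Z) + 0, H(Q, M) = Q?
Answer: 9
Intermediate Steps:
g(u, Z) = Z + u (g(u, Z) = (Z + u) + 0 = Z + u)
C(o) = -5 (C(o) = 0 - 1*5 = 0 - 5 = -5)
(-9*1)/(4 + C(g(-4, H(b(-5*0), -5)))) = (-9*1)/(4 - 5) = -9/(-1) = -9*(-1) = 9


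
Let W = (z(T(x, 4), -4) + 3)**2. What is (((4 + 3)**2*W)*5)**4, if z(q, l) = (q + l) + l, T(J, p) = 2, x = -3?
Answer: 23639287100625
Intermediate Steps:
z(q, l) = q + 2*l (z(q, l) = (l + q) + l = q + 2*l)
W = 9 (W = ((2 + 2*(-4)) + 3)**2 = ((2 - 8) + 3)**2 = (-6 + 3)**2 = (-3)**2 = 9)
(((4 + 3)**2*W)*5)**4 = (((4 + 3)**2*9)*5)**4 = ((7**2*9)*5)**4 = ((49*9)*5)**4 = (441*5)**4 = 2205**4 = 23639287100625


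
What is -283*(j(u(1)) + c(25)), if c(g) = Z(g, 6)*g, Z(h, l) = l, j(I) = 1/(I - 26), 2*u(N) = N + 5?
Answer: -976067/23 ≈ -42438.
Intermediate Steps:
u(N) = 5/2 + N/2 (u(N) = (N + 5)/2 = (5 + N)/2 = 5/2 + N/2)
j(I) = 1/(-26 + I)
c(g) = 6*g
-283*(j(u(1)) + c(25)) = -283*(1/(-26 + (5/2 + (½)*1)) + 6*25) = -283*(1/(-26 + (5/2 + ½)) + 150) = -283*(1/(-26 + 3) + 150) = -283*(1/(-23) + 150) = -283*(-1/23 + 150) = -283*3449/23 = -976067/23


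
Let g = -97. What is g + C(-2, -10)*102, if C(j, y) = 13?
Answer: 1229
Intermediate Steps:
g + C(-2, -10)*102 = -97 + 13*102 = -97 + 1326 = 1229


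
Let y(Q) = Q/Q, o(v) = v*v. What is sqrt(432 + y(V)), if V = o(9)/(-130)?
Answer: sqrt(433) ≈ 20.809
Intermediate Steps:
o(v) = v**2
V = -81/130 (V = 9**2/(-130) = 81*(-1/130) = -81/130 ≈ -0.62308)
y(Q) = 1
sqrt(432 + y(V)) = sqrt(432 + 1) = sqrt(433)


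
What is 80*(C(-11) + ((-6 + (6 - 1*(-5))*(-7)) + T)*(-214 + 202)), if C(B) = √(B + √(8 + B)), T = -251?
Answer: 320640 + 80*√(-11 + I*√3) ≈ 3.2066e+5 + 266.15*I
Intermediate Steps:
80*(C(-11) + ((-6 + (6 - 1*(-5))*(-7)) + T)*(-214 + 202)) = 80*(√(-11 + √(8 - 11)) + ((-6 + (6 - 1*(-5))*(-7)) - 251)*(-214 + 202)) = 80*(√(-11 + √(-3)) + ((-6 + (6 + 5)*(-7)) - 251)*(-12)) = 80*(√(-11 + I*√3) + ((-6 + 11*(-7)) - 251)*(-12)) = 80*(√(-11 + I*√3) + ((-6 - 77) - 251)*(-12)) = 80*(√(-11 + I*√3) + (-83 - 251)*(-12)) = 80*(√(-11 + I*√3) - 334*(-12)) = 80*(√(-11 + I*√3) + 4008) = 80*(4008 + √(-11 + I*√3)) = 320640 + 80*√(-11 + I*√3)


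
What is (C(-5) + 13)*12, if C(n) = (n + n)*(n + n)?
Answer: 1356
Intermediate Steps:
C(n) = 4*n**2 (C(n) = (2*n)*(2*n) = 4*n**2)
(C(-5) + 13)*12 = (4*(-5)**2 + 13)*12 = (4*25 + 13)*12 = (100 + 13)*12 = 113*12 = 1356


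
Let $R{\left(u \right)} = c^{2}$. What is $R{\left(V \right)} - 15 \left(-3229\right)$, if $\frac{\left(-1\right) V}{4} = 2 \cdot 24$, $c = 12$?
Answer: $48579$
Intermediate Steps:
$V = -192$ ($V = - 4 \cdot 2 \cdot 24 = \left(-4\right) 48 = -192$)
$R{\left(u \right)} = 144$ ($R{\left(u \right)} = 12^{2} = 144$)
$R{\left(V \right)} - 15 \left(-3229\right) = 144 - 15 \left(-3229\right) = 144 - -48435 = 144 + 48435 = 48579$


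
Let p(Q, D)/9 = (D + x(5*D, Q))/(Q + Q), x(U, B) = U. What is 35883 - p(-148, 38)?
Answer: 2655855/74 ≈ 35890.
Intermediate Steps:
p(Q, D) = 27*D/Q (p(Q, D) = 9*((D + 5*D)/(Q + Q)) = 9*((6*D)/((2*Q))) = 9*((6*D)*(1/(2*Q))) = 9*(3*D/Q) = 27*D/Q)
35883 - p(-148, 38) = 35883 - 27*38/(-148) = 35883 - 27*38*(-1)/148 = 35883 - 1*(-513/74) = 35883 + 513/74 = 2655855/74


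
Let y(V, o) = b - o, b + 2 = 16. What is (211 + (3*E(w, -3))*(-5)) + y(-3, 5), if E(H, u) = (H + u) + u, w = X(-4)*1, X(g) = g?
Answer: 370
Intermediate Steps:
b = 14 (b = -2 + 16 = 14)
w = -4 (w = -4*1 = -4)
y(V, o) = 14 - o
E(H, u) = H + 2*u
(211 + (3*E(w, -3))*(-5)) + y(-3, 5) = (211 + (3*(-4 + 2*(-3)))*(-5)) + (14 - 1*5) = (211 + (3*(-4 - 6))*(-5)) + (14 - 5) = (211 + (3*(-10))*(-5)) + 9 = (211 - 30*(-5)) + 9 = (211 + 150) + 9 = 361 + 9 = 370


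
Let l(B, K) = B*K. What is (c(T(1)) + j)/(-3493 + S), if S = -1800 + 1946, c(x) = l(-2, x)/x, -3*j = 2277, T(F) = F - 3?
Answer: 761/3347 ≈ 0.22737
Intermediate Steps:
T(F) = -3 + F
j = -759 (j = -1/3*2277 = -759)
c(x) = -2 (c(x) = (-2*x)/x = -2)
S = 146
(c(T(1)) + j)/(-3493 + S) = (-2 - 759)/(-3493 + 146) = -761/(-3347) = -761*(-1/3347) = 761/3347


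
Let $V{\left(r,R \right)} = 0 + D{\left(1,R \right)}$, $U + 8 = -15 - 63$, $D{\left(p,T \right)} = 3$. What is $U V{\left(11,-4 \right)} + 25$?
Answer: $-233$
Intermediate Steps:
$U = -86$ ($U = -8 - 78 = -86$)
$V{\left(r,R \right)} = 3$ ($V{\left(r,R \right)} = 0 + 3 = 3$)
$U V{\left(11,-4 \right)} + 25 = \left(-86\right) 3 + 25 = -258 + 25 = -233$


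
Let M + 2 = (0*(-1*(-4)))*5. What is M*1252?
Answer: -2504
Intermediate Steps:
M = -2 (M = -2 + (0*(-1*(-4)))*5 = -2 + (0*4)*5 = -2 + 0*5 = -2 + 0 = -2)
M*1252 = -2*1252 = -2504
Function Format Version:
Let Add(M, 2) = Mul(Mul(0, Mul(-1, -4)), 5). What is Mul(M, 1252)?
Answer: -2504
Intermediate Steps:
M = -2 (M = Add(-2, Mul(Mul(0, Mul(-1, -4)), 5)) = Add(-2, Mul(Mul(0, 4), 5)) = Add(-2, Mul(0, 5)) = Add(-2, 0) = -2)
Mul(M, 1252) = Mul(-2, 1252) = -2504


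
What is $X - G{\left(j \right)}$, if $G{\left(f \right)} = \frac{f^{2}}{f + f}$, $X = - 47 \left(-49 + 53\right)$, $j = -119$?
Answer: $- \frac{257}{2} \approx -128.5$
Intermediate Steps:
$X = -188$ ($X = \left(-47\right) 4 = -188$)
$G{\left(f \right)} = \frac{f}{2}$ ($G{\left(f \right)} = \frac{f^{2}}{2 f} = \frac{1}{2 f} f^{2} = \frac{f}{2}$)
$X - G{\left(j \right)} = -188 - \frac{1}{2} \left(-119\right) = -188 - - \frac{119}{2} = -188 + \frac{119}{2} = - \frac{257}{2}$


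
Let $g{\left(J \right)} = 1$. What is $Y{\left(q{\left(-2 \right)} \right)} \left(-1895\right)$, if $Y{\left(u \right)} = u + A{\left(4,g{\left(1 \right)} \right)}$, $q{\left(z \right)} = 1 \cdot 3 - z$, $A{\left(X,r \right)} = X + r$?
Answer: $-18950$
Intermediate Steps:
$q{\left(z \right)} = 3 - z$
$Y{\left(u \right)} = 5 + u$ ($Y{\left(u \right)} = u + \left(4 + 1\right) = u + 5 = 5 + u$)
$Y{\left(q{\left(-2 \right)} \right)} \left(-1895\right) = \left(5 + \left(3 - -2\right)\right) \left(-1895\right) = \left(5 + \left(3 + 2\right)\right) \left(-1895\right) = \left(5 + 5\right) \left(-1895\right) = 10 \left(-1895\right) = -18950$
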